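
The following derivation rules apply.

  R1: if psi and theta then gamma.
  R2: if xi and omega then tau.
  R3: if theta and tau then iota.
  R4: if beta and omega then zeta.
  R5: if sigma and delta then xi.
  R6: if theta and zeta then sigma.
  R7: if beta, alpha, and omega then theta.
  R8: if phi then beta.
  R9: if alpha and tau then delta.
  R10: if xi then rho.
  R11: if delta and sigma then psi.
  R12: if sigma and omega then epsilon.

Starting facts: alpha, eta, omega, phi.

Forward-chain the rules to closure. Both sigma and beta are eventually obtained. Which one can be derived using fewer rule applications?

beta

beta: phi holds, so beta follows (R8). [1 rule application]
sigma: phi holds, so beta follows (R8). beta and omega hold, so zeta follows (R4). From beta, alpha, and omega, R7 gives theta. theta and zeta hold, so sigma follows (R6). [4 rule applications]
beta needs fewer.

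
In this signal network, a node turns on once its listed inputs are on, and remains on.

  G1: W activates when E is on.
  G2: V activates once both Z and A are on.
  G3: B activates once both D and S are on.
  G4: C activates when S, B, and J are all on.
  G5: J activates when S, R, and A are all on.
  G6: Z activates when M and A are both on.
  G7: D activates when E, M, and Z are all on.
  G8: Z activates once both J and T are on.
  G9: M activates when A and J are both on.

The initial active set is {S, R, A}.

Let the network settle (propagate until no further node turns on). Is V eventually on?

Yes

G5: S, R, and A on → J on.
A and J are on, so M activates (G9).
M and A are on, so Z activates (G6).
Z and A are on, so V activates (G2).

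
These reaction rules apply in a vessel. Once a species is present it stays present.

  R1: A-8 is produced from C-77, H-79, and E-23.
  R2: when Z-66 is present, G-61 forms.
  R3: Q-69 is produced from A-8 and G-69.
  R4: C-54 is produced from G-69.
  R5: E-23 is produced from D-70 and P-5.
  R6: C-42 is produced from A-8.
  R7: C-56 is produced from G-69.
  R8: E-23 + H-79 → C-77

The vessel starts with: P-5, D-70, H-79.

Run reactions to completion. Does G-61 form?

G-61 would need Z-66 (R2), but Z-66 never forms.

No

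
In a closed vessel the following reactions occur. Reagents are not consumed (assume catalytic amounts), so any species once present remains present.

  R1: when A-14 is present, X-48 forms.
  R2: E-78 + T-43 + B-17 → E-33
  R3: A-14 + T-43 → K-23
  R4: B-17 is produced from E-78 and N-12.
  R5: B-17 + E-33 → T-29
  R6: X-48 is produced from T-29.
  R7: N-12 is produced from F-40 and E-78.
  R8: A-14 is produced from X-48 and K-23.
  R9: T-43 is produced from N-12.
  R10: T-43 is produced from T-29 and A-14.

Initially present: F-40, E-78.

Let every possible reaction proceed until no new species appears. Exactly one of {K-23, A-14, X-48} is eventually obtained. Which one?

X-48

F-40 and E-78 present → N-12 forms (R7).
E-78 and N-12 present → B-17 forms (R4).
N-12 present → T-43 forms (R9).
E-78, T-43, and B-17 present → E-33 forms (R2).
B-17 and E-33 present → T-29 forms (R5).
T-29 present → X-48 forms (R6).
K-23 would need A-14 and T-43 (R3), but A-14 never forms. A-14 would need X-48 and K-23 (R8), but K-23 never forms.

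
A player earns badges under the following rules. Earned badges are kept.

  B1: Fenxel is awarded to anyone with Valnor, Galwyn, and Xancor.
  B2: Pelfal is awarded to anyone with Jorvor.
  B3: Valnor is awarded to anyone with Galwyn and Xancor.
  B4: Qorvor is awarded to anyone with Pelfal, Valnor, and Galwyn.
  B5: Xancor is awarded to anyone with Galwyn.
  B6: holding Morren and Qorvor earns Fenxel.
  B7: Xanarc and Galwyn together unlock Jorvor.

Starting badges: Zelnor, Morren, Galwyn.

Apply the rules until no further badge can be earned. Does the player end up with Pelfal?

No

Pelfal would need Jorvor (B2), but Jorvor is never earned.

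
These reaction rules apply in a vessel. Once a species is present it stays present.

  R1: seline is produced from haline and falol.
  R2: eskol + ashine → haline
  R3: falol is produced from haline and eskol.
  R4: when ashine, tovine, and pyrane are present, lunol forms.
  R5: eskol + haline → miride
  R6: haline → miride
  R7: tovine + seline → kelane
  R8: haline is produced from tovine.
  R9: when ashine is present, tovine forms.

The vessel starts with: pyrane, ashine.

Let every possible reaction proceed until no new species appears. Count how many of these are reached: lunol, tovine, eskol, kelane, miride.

ashine present → tovine forms (R9).
ashine, tovine, and pyrane present → lunol forms (R4).
tovine present → haline forms (R8).
haline present → miride forms (R6).
lunol: reached.
tovine: reached.
No rule produces eskol, and it is not given.
kelane would need tovine and seline (R7), but seline never forms.
miride: reached.
Reached: lunol, tovine, and miride — 3 of the 5.

3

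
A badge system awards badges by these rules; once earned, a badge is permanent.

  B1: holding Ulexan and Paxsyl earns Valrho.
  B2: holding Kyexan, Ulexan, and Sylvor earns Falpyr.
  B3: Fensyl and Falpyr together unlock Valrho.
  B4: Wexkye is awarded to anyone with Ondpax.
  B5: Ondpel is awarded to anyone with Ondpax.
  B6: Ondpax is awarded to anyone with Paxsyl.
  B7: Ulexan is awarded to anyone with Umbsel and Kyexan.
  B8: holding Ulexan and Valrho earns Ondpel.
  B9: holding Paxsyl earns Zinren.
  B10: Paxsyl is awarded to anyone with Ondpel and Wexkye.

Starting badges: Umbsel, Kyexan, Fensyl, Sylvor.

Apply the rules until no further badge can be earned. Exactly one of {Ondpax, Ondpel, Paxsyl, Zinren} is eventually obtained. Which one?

Ondpel

With Umbsel and Kyexan, Ulexan is earned (B7).
With Kyexan, Ulexan, and Sylvor, Falpyr is earned (B2).
With Fensyl and Falpyr, Valrho is earned (B3).
With Ulexan and Valrho, Ondpel is earned (B8).
Ondpax would need Paxsyl (B6), but Paxsyl is never earned. Zinren would need Paxsyl (B9), but Paxsyl is never earned. Paxsyl would need Ondpel and Wexkye (B10), but Wexkye is never earned.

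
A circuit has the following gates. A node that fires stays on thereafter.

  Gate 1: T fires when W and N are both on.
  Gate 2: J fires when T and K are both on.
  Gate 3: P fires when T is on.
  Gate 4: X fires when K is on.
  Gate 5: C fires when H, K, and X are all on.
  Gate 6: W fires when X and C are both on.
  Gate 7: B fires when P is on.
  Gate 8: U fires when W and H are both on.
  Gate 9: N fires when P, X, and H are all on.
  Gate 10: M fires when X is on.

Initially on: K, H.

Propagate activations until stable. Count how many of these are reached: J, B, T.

J would need T and K (Gate 2), but T never turns on.
B would need P (Gate 7), but P never turns on.
T would need W and N (Gate 1), but N never turns on.
None of the 3 are reached.

0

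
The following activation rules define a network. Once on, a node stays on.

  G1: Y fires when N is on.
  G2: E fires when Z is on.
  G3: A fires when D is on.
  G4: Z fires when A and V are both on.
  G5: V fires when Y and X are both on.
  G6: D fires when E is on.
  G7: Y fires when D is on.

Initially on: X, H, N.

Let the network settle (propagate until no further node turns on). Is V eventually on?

G1: N on → Y on.
Y and X are on, so V fires (G5).

Yes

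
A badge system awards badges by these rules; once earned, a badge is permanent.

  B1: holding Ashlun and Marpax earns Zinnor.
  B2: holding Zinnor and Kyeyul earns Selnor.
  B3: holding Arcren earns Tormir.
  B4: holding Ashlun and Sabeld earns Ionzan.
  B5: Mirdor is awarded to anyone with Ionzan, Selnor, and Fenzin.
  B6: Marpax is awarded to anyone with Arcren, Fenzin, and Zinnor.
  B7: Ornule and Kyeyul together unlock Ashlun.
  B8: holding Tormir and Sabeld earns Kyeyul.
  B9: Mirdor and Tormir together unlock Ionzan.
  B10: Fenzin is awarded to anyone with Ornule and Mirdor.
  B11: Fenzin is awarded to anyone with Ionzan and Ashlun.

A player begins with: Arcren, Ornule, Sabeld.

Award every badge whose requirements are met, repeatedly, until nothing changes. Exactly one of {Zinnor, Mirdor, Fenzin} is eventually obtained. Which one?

With Arcren, Tormir is earned (B3).
With Tormir and Sabeld, Kyeyul is earned (B8).
With Ornule and Kyeyul, Ashlun is earned (B7).
With Ashlun and Sabeld, Ionzan is earned (B4).
With Ionzan and Ashlun, Fenzin is earned (B11).
Mirdor would need Ionzan, Selnor, and Fenzin (B5), but Selnor is never earned. Zinnor would need Ashlun and Marpax (B1), but Marpax is never earned.

Fenzin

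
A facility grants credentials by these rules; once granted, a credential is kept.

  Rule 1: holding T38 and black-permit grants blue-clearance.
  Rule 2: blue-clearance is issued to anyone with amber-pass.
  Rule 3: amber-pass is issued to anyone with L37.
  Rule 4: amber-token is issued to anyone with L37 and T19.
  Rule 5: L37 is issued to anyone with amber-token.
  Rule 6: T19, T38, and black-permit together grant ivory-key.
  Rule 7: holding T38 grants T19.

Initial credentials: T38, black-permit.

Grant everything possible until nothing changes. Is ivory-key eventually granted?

Holding T38 grants T19 (Rule 7).
Holding T19, T38, and black-permit grants ivory-key (Rule 6).

Yes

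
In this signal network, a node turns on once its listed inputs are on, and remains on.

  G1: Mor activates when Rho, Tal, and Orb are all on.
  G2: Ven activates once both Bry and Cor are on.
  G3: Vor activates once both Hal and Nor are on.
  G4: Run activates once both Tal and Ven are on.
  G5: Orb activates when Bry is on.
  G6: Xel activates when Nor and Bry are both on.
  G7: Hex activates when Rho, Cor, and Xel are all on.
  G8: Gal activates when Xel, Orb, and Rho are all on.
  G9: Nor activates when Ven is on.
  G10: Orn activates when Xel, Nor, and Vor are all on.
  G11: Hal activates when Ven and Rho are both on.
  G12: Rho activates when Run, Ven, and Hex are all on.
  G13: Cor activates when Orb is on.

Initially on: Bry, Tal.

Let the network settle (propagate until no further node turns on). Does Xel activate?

Yes

G5: Bry on → Orb on.
G13: Orb on → Cor on.
Bry and Cor are on, so Ven activates (G2).
Ven is on, so Nor activates (G9).
Nor and Bry are on, so Xel activates (G6).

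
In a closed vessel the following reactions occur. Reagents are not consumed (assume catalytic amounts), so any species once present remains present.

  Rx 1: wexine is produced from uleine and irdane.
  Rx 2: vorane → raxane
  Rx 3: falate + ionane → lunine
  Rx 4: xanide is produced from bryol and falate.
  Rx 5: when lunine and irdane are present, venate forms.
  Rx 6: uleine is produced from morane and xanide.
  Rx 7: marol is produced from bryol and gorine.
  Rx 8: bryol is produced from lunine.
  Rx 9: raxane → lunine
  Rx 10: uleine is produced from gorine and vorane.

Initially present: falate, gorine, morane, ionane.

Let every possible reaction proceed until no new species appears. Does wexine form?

No

wexine would need uleine and irdane (Rx 1), but irdane never forms.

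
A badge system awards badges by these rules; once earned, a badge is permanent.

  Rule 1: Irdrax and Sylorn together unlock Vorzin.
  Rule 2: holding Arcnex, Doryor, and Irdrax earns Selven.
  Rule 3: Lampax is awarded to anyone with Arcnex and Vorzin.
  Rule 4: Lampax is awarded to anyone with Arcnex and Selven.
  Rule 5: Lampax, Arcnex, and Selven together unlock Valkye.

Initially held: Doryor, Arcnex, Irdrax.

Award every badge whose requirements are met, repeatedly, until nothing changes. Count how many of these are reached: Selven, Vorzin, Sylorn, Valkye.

2

With Arcnex, Doryor, and Irdrax, Selven is earned (Rule 2).
With Arcnex and Selven, Lampax is earned (Rule 4).
With Lampax, Arcnex, and Selven, Valkye is earned (Rule 5).
Selven: reached.
Vorzin would need Irdrax and Sylorn (Rule 1), but Sylorn is never earned.
No rule produces Sylorn, and it is not given.
Valkye: reached.
Reached: Selven and Valkye — 2 of the 4.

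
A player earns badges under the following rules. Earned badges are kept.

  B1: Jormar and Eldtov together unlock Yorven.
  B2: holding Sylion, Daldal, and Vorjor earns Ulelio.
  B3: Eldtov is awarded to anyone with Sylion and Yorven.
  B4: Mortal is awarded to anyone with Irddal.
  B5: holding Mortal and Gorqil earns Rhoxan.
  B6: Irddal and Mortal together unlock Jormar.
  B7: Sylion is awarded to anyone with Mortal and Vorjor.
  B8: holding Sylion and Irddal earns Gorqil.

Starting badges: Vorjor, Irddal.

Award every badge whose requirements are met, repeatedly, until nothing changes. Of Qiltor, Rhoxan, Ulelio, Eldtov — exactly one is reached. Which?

Rhoxan

With Irddal, Mortal is earned (B4).
With Mortal and Vorjor, Sylion is earned (B7).
With Sylion and Irddal, Gorqil is earned (B8).
With Mortal and Gorqil, Rhoxan is earned (B5).
No rule produces Qiltor, and it is not given. Ulelio would need Sylion, Daldal, and Vorjor (B2), but Daldal is never earned. Eldtov would need Sylion and Yorven (B3), but Yorven is never earned.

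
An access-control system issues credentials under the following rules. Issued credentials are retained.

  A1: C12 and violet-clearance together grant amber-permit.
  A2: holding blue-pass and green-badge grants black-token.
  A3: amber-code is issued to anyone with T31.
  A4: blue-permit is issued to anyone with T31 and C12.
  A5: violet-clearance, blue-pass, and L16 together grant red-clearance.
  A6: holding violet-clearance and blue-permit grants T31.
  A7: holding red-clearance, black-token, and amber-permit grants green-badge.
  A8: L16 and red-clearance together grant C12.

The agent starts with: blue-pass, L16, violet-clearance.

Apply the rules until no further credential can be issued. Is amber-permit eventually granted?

Holding violet-clearance, blue-pass, and L16 grants red-clearance (A5).
Holding L16 and red-clearance grants C12 (A8).
Holding C12 and violet-clearance grants amber-permit (A1).

Yes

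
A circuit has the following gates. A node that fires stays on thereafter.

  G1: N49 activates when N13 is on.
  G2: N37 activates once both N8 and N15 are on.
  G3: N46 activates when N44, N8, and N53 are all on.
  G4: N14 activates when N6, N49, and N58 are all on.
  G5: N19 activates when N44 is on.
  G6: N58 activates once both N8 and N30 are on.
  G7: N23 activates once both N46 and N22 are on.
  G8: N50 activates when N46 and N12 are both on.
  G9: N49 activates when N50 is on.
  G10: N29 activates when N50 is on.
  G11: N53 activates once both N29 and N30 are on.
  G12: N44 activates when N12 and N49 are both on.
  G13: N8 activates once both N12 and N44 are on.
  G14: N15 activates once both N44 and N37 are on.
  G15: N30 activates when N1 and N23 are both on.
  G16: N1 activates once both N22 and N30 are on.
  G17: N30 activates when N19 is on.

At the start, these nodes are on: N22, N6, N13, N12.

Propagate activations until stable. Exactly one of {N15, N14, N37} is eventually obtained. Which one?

N14

N13 is on, so N49 activates (G1).
N12 and N49 are on, so N44 activates (G12).
N12 and N44 are on, so N8 activates (G13).
N44 is on, so N19 activates (G5).
G17: N19 on → N30 on.
N8 and N30 are on, so N58 activates (G6).
N6, N49, and N58 are on, so N14 activates (G4).
N15 would need N44 and N37 (G14), but N37 never turns on. N37 would need N8 and N15 (G2), but N15 never turns on.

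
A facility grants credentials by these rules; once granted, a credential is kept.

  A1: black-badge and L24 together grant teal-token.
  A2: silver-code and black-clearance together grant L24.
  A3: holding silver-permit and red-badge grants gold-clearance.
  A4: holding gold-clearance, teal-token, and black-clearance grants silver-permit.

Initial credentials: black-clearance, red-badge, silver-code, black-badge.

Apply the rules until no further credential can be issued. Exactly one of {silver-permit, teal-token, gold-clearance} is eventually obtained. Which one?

teal-token

Holding silver-code and black-clearance grants L24 (A2).
Holding black-badge and L24 grants teal-token (A1).
silver-permit would need gold-clearance, teal-token, and black-clearance (A4), but gold-clearance is never granted. gold-clearance would need silver-permit and red-badge (A3), but silver-permit is never granted.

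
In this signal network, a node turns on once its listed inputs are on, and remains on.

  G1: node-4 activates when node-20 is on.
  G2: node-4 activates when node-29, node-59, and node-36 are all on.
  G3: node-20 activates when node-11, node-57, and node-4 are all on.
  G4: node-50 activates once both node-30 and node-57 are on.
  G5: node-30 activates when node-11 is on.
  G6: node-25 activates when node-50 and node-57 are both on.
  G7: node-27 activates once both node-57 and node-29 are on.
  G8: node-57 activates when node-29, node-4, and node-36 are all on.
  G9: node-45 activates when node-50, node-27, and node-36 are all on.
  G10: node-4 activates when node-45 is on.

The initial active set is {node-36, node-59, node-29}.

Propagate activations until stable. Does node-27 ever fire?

Yes

node-29, node-59, and node-36 are on, so node-4 activates (G2).
node-29, node-4, and node-36 are on, so node-57 activates (G8).
G7: node-57 and node-29 on → node-27 on.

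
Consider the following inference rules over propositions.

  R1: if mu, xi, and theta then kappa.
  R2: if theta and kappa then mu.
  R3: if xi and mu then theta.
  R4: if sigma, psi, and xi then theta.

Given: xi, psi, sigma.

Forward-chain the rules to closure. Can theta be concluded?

sigma, psi, and xi hold, so theta follows (R4).

Yes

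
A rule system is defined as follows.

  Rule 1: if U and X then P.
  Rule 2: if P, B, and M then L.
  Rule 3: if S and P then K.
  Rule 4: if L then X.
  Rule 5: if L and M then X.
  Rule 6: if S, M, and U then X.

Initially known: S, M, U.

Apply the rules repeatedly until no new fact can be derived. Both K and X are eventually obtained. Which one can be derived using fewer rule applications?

X

X: From S, M, and U, Rule 6 gives X. [1 rule application]
K: S, M, and U hold, so X follows (Rule 6). U and X hold, so P follows (Rule 1). From S and P, Rule 3 gives K. [3 rule applications]
X needs fewer.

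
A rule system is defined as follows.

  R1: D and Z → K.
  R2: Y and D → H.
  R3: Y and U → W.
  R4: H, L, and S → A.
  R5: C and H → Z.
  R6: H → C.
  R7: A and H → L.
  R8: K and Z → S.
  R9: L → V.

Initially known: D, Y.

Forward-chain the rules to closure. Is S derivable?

Yes

Y and D hold, so H follows (R2).
H holds, so C follows (R6).
C and H hold, so Z follows (R5).
D and Z hold, so K follows (R1).
K and Z hold, so S follows (R8).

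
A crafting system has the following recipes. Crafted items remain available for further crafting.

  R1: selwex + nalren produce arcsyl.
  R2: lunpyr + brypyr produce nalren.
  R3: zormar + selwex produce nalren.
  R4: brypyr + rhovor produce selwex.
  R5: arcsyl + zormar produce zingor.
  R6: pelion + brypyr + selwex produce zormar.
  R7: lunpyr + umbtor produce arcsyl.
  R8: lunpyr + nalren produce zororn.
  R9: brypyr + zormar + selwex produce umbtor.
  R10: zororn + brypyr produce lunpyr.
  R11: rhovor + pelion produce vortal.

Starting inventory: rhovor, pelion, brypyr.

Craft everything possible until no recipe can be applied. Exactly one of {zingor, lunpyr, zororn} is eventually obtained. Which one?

zingor

Using R4, brypyr and rhovor make selwex.
Using R6, pelion, brypyr, and selwex make zormar.
Using R3, zormar and selwex make nalren.
Using R1, selwex and nalren make arcsyl.
Using R5, arcsyl and zormar make zingor.
zororn would need lunpyr and nalren (R8), but lunpyr is never obtained. lunpyr would need zororn and brypyr (R10), but zororn is never obtained.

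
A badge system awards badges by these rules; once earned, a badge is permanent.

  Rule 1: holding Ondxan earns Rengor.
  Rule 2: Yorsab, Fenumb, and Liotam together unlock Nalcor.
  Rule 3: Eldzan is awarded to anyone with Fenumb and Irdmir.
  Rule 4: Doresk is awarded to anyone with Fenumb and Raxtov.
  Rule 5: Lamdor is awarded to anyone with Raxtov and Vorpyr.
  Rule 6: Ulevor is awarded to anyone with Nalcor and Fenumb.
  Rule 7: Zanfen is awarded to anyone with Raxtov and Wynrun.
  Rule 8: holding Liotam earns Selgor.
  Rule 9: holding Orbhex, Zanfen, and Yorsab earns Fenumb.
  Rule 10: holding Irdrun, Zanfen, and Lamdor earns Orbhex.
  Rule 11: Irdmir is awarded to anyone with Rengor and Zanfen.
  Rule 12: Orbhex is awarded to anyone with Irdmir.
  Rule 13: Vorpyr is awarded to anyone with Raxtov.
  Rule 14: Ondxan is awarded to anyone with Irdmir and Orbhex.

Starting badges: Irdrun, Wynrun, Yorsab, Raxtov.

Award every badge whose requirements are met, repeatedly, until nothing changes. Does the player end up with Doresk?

With Raxtov and Wynrun, Zanfen is earned (Rule 7).
With Raxtov, Vorpyr is earned (Rule 13).
With Raxtov and Vorpyr, Lamdor is earned (Rule 5).
With Irdrun, Zanfen, and Lamdor, Orbhex is earned (Rule 10).
With Orbhex, Zanfen, and Yorsab, Fenumb is earned (Rule 9).
With Fenumb and Raxtov, Doresk is earned (Rule 4).

Yes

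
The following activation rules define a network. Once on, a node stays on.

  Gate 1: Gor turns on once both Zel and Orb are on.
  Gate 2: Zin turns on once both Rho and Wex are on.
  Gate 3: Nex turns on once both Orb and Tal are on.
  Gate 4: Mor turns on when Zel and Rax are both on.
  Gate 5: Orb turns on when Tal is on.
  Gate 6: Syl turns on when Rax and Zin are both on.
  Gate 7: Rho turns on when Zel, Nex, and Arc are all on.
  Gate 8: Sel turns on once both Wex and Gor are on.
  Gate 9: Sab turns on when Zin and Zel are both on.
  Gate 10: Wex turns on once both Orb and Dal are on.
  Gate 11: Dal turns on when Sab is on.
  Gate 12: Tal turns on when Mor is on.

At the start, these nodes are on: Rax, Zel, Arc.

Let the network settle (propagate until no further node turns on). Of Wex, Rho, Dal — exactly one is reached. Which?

Rho

Zel and Rax are on, so Mor turns on (Gate 4).
Mor is on, so Tal turns on (Gate 12).
Tal is on, so Orb turns on (Gate 5).
Orb and Tal are on, so Nex turns on (Gate 3).
Gate 7: Zel, Nex, and Arc on → Rho on.
Wex would need Orb and Dal (Gate 10), but Dal never turns on. Dal would need Sab (Gate 11), but Sab never turns on.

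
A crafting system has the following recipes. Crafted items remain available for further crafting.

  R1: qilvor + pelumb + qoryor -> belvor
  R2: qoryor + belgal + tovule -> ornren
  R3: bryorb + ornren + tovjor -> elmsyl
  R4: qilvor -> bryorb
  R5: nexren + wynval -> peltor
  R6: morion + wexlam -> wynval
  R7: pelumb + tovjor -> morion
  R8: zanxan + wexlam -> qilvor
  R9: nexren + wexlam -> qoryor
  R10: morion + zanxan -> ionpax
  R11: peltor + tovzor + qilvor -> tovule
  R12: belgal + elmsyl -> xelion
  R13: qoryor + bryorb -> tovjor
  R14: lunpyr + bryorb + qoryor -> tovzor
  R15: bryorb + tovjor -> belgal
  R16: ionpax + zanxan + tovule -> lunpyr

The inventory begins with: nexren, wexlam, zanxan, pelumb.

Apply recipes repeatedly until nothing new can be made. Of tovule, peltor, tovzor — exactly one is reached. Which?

Using R9, nexren and wexlam make qoryor.
Using R8, zanxan and wexlam make qilvor.
Using R4, qilvor makes bryorb.
Using R13, qoryor and bryorb make tovjor.
Using R7, pelumb and tovjor make morion.
morion + wexlam -> wynval (R6).
nexren + wynval -> peltor (R5).
tovule would need peltor, tovzor, and qilvor (R11), but tovzor is never obtained. tovzor would need lunpyr, bryorb, and qoryor (R14), but lunpyr is never obtained.

peltor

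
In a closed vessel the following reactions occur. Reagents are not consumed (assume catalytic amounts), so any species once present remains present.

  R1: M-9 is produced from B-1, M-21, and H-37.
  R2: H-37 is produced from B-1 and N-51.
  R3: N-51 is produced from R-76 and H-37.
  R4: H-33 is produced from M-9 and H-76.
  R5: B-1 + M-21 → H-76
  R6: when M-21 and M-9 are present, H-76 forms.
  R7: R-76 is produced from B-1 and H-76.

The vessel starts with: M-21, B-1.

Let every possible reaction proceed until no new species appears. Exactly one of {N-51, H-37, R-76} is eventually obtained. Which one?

R-76

B-1 and M-21 present → H-76 forms (R5).
B-1 and H-76 present → R-76 forms (R7).
N-51 would need R-76 and H-37 (R3), but H-37 never forms. H-37 would need B-1 and N-51 (R2), but N-51 never forms.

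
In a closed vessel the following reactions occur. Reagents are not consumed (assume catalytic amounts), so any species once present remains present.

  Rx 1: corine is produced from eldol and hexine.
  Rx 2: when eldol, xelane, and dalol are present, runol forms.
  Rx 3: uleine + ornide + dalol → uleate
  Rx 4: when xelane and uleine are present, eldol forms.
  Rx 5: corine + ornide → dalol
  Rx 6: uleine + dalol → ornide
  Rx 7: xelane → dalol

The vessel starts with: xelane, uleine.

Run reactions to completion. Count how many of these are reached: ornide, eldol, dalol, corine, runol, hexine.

xelane present → dalol forms (Rx 7).
xelane and uleine present → eldol forms (Rx 4).
eldol, xelane, and dalol present → runol forms (Rx 2).
uleine and dalol present → ornide forms (Rx 6).
ornide: reached.
eldol: reached.
dalol: reached.
corine would need eldol and hexine (Rx 1), but hexine never forms.
runol: reached.
No rule produces hexine, and it is not given.
Reached: ornide, eldol, dalol, and runol — 4 of the 6.

4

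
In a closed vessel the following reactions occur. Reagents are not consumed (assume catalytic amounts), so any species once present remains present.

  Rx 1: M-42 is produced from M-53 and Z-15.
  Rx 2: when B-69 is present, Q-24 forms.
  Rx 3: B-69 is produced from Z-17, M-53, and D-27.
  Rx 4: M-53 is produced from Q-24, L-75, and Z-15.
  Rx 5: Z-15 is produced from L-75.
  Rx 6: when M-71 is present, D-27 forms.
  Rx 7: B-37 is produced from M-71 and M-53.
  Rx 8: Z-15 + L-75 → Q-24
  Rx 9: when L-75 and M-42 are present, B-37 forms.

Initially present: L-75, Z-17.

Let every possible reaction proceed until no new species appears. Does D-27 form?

No

D-27 would need M-71 (Rx 6), but M-71 never forms.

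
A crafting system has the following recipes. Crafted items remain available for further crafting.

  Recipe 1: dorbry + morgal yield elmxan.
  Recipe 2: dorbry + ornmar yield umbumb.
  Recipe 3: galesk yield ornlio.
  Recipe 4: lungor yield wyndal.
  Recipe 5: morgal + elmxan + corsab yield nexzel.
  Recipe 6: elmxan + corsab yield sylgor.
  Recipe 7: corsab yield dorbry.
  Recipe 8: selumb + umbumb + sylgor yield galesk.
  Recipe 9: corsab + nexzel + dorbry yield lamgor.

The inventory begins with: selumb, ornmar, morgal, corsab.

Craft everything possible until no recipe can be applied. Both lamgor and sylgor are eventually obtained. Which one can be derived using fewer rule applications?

sylgor: Using Recipe 7, corsab makes dorbry. Using Recipe 1, dorbry and morgal make elmxan. elmxan + corsab → sylgor (Recipe 6). [3 rule applications]
lamgor: corsab → dorbry (Recipe 7). dorbry + morgal → elmxan (Recipe 1). Using Recipe 5, morgal, elmxan, and corsab make nexzel. Using Recipe 9, corsab, nexzel, and dorbry make lamgor. [4 rule applications]
sylgor needs fewer.

sylgor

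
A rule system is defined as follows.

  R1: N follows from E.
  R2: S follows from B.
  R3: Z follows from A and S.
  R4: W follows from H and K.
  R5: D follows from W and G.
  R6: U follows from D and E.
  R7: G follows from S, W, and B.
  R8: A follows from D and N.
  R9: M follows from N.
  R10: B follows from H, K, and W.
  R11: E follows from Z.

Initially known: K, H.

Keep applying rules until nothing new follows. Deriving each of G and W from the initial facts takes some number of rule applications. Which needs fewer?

W: H and K hold, so W follows (R4). [1 rule application]
G: From H and K, R4 gives W. H, K, and W hold, so B follows (R10). From B, R2 gives S. S, W, and B hold, so G follows (R7). [4 rule applications]
W needs fewer.

W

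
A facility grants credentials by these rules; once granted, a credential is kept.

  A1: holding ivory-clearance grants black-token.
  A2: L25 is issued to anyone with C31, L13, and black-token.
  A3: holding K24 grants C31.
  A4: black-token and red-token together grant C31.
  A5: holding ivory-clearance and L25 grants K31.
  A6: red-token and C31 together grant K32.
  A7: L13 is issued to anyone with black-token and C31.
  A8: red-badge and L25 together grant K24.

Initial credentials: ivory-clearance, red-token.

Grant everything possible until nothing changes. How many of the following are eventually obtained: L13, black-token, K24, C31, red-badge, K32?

Holding ivory-clearance grants black-token (A1).
Holding black-token and red-token grants C31 (A4).
Holding black-token and C31 grants L13 (A7).
Holding red-token and C31 grants K32 (A6).
L13: reached.
black-token: reached.
K24 would need red-badge and L25 (A8), but red-badge is never granted.
C31: reached.
No rule produces red-badge, and it is not given.
K32: reached.
Reached: L13, black-token, C31, and K32 — 4 of the 6.

4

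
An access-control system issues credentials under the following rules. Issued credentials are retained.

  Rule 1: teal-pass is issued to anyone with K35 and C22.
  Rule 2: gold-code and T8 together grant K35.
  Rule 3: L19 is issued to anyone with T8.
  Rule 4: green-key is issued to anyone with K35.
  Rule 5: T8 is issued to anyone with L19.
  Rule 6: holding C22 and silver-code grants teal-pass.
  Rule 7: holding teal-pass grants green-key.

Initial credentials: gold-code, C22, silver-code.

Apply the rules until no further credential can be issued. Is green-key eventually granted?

Holding C22 and silver-code grants teal-pass (Rule 6).
Holding teal-pass grants green-key (Rule 7).

Yes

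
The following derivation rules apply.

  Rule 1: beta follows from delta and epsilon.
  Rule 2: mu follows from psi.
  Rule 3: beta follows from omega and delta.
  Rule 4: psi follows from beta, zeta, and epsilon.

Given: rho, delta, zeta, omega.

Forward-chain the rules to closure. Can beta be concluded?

Yes

From omega and delta, Rule 3 gives beta.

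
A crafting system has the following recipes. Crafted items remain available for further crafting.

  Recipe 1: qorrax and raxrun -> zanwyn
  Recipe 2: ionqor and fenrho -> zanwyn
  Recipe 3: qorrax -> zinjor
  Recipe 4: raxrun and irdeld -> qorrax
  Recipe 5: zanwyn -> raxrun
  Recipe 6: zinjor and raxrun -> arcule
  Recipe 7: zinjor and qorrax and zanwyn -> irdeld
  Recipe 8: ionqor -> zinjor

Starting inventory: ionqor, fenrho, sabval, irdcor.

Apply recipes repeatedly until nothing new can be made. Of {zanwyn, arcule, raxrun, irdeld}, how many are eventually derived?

Using Recipe 8, ionqor makes zinjor.
ionqor and fenrho -> zanwyn (Recipe 2).
zanwyn -> raxrun (Recipe 5).
Using Recipe 6, zinjor and raxrun make arcule.
zanwyn: reached.
arcule: reached.
raxrun: reached.
irdeld would need zinjor, qorrax, and zanwyn (Recipe 7), but qorrax is never obtained.
Reached: zanwyn, arcule, and raxrun — 3 of the 4.

3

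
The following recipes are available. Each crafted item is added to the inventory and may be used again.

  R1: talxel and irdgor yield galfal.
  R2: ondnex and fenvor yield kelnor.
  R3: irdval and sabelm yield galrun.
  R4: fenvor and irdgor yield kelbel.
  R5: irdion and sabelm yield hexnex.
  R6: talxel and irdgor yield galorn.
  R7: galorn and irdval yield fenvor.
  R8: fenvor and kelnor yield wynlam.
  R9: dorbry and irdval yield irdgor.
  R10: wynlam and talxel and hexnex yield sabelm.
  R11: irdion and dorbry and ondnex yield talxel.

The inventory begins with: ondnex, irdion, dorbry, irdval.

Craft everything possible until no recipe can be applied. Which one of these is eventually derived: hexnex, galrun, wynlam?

wynlam

Using R11, irdion, dorbry, and ondnex make talxel.
Using R9, dorbry and irdval make irdgor.
talxel and irdgor → galorn (R6).
Using R7, galorn and irdval make fenvor.
Using R2, ondnex and fenvor make kelnor.
fenvor and kelnor → wynlam (R8).
galrun would need irdval and sabelm (R3), but sabelm is never obtained. hexnex would need irdion and sabelm (R5), but sabelm is never obtained.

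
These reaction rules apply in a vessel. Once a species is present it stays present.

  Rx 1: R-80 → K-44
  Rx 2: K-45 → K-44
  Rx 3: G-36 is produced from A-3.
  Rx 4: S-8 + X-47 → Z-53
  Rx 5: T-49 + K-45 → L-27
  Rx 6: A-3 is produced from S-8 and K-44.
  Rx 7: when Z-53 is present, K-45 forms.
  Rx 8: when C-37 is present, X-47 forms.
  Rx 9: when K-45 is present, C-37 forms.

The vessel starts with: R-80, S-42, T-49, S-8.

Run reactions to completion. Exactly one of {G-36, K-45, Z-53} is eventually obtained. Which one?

G-36

R-80 present → K-44 forms (Rx 1).
S-8 and K-44 present → A-3 forms (Rx 6).
A-3 present → G-36 forms (Rx 3).
K-45 would need Z-53 (Rx 7), but Z-53 never forms. Z-53 would need S-8 and X-47 (Rx 4), but X-47 never forms.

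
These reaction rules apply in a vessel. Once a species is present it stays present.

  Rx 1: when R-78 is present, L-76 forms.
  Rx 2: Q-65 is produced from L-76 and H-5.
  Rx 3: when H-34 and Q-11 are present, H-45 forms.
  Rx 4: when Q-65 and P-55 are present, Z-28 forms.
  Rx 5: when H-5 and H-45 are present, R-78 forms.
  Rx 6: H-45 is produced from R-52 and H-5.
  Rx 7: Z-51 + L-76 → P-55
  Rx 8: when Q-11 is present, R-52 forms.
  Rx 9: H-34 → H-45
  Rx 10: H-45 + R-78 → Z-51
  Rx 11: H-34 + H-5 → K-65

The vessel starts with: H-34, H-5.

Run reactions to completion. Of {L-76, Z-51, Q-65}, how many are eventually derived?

3

H-34 present → H-45 forms (Rx 9).
H-5 and H-45 present → R-78 forms (Rx 5).
H-45 and R-78 present → Z-51 forms (Rx 10).
R-78 present → L-76 forms (Rx 1).
L-76 and H-5 present → Q-65 forms (Rx 2).
L-76: reached.
Z-51: reached.
Q-65: reached.
All 3 are reached.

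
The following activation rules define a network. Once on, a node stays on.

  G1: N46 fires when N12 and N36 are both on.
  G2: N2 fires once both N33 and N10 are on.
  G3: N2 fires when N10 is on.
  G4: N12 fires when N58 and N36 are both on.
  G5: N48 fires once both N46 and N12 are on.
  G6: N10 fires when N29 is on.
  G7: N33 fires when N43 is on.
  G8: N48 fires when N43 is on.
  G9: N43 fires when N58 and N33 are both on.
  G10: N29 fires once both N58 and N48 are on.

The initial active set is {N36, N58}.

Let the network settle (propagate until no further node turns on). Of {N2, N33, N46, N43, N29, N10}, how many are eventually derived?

G4: N58 and N36 on → N12 on.
N12 and N36 are on, so N46 fires (G1).
N46 and N12 are on, so N48 fires (G5).
G10: N58 and N48 on → N29 on.
G6: N29 on → N10 on.
N10 is on, so N2 fires (G3).
N2: reached.
N33 would need N43 (G7), but N43 never turns on.
N46: reached.
N43 would need N58 and N33 (G9), but N33 never turns on.
N29: reached.
N10: reached.
Reached: N2, N46, N29, and N10 — 4 of the 6.

4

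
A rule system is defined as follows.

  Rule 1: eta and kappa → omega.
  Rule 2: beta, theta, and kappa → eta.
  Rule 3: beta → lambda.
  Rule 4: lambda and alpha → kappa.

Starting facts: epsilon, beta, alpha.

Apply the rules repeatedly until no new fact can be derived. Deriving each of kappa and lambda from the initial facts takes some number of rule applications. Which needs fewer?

lambda

lambda: beta holds, so lambda follows (Rule 3). [1 rule application]
kappa: beta holds, so lambda follows (Rule 3). lambda and alpha hold, so kappa follows (Rule 4). [2 rule applications]
lambda needs fewer.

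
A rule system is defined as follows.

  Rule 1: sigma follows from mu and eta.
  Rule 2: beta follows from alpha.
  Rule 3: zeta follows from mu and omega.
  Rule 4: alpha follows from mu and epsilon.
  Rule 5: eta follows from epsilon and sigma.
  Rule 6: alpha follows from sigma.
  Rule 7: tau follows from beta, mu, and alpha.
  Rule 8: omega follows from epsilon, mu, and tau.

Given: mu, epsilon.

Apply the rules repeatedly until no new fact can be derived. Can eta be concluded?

eta would need epsilon and sigma (Rule 5), but sigma is never established.

No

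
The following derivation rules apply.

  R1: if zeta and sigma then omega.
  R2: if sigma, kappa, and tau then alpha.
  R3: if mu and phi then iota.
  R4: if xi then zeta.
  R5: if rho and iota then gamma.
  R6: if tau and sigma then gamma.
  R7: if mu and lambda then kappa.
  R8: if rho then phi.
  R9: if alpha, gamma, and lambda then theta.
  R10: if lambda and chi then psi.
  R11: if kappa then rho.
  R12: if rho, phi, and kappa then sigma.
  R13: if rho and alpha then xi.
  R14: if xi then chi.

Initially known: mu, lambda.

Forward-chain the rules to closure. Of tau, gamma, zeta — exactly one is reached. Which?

gamma

From mu and lambda, R7 gives kappa.
From kappa, R11 gives rho.
From rho, R8 gives phi.
From mu and phi, R3 gives iota.
rho and iota hold, so gamma follows (R5).
zeta would need xi (R4), but xi is never established. No rule produces tau, and it is not given.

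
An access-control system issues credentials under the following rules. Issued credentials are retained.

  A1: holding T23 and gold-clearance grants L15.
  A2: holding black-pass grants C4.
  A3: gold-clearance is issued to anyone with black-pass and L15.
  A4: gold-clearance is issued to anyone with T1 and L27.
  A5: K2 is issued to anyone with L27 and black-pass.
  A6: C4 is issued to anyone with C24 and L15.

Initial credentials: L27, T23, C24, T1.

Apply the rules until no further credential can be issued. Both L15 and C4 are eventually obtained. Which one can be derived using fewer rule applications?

L15: Holding T1 and L27 grants gold-clearance (A4). Holding T23 and gold-clearance grants L15 (A1). [2 rule applications]
C4: Holding T1 and L27 grants gold-clearance (A4). Holding T23 and gold-clearance grants L15 (A1). Holding C24 and L15 grants C4 (A6). [3 rule applications]
L15 needs fewer.

L15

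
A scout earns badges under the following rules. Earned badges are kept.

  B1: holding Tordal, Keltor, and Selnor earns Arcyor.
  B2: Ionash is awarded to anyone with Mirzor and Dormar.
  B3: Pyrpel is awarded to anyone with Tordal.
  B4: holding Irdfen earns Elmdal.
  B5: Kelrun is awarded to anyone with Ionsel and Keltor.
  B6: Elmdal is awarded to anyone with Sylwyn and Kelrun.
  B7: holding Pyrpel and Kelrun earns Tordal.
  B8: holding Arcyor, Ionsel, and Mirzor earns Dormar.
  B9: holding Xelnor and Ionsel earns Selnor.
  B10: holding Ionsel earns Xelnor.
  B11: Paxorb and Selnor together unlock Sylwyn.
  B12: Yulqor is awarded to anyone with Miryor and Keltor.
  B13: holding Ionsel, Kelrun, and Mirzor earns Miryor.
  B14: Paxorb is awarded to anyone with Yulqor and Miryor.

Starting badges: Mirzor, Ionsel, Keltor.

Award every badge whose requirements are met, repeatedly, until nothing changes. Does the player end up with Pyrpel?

No

Pyrpel would need Tordal (B3), but Tordal is never earned.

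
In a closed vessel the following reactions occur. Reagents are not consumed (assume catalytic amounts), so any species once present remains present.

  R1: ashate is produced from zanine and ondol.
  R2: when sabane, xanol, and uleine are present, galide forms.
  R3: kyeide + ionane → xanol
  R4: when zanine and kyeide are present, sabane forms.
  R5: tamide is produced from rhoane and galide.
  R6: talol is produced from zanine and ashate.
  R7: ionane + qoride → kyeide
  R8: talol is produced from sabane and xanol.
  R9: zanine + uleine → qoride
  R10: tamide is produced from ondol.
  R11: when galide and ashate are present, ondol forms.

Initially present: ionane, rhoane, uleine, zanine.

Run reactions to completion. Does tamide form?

Yes

zanine and uleine present → qoride forms (R9).
ionane and qoride present → kyeide forms (R7).
zanine and kyeide present → sabane forms (R4).
kyeide and ionane present → xanol forms (R3).
sabane, xanol, and uleine present → galide forms (R2).
rhoane and galide present → tamide forms (R5).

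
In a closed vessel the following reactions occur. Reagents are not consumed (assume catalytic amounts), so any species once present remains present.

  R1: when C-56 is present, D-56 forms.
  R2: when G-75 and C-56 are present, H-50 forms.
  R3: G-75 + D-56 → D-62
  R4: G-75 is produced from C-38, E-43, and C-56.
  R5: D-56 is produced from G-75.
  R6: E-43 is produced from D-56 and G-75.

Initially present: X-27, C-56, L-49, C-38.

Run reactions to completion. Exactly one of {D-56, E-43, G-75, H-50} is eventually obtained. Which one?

D-56

C-56 present → D-56 forms (R1).
H-50 would need G-75 and C-56 (R2), but G-75 never forms. G-75 would need C-38, E-43, and C-56 (R4), but E-43 never forms. E-43 would need D-56 and G-75 (R6), but G-75 never forms.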